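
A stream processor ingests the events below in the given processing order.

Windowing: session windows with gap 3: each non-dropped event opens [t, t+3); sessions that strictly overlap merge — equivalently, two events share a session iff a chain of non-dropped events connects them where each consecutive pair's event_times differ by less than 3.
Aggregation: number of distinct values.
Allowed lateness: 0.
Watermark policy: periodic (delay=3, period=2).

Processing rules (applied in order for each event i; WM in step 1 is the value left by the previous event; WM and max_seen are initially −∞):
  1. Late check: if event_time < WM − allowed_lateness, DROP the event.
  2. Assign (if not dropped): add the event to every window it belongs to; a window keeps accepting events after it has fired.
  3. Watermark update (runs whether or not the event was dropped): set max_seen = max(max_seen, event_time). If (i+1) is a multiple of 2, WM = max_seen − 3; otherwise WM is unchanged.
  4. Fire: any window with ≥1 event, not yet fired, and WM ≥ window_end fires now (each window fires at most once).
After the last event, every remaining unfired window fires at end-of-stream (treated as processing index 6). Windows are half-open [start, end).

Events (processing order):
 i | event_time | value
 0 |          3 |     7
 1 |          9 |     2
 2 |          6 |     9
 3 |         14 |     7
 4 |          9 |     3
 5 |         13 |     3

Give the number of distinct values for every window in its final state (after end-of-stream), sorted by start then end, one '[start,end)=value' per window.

[3,6)=1 [6,9)=1 [9,12)=1 [13,17)=2

i=0 t=3 v=7: → [3,6); WM=−∞
i=1 t=9 v=2: → [9,12); WM=6
i=2 t=6 v=9: → [6,9); WM=6
i=3 t=14 v=7: → [14,17); WM=11
i=4 t=9 v=3: DROP (t<11-0); WM=11
i=5 t=13 v=3: → [13,17); WM=11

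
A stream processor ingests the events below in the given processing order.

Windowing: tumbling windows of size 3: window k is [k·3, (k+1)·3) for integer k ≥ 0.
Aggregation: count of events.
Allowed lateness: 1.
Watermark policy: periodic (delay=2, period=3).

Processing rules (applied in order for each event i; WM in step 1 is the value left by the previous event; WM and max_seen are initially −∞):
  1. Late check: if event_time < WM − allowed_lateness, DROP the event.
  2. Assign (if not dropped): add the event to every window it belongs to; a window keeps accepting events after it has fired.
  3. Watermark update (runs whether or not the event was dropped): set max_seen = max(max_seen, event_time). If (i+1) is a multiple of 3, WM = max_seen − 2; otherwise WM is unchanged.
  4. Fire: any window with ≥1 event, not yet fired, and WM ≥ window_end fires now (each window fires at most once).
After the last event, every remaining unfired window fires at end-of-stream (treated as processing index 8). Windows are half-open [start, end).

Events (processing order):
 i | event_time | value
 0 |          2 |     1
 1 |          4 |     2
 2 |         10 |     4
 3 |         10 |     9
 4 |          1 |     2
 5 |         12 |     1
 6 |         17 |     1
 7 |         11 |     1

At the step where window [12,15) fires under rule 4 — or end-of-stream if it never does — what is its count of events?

1

i=0 t=2 v=1: → [0,3); WM=−∞
i=1 t=4 v=2: → [3,6); WM=−∞
i=2 t=10 v=4: → [9,12); WM=8; [0,3) fires=1 [3,6) fires=1
i=3 t=10 v=9: → [9,12); WM=8
i=4 t=1 v=2: DROP (t<8-1); WM=8
i=5 t=12 v=1: → [12,15); WM=10
i=6 t=17 v=1: → [15,18); WM=10
i=7 t=11 v=1: → [9,12); WM=10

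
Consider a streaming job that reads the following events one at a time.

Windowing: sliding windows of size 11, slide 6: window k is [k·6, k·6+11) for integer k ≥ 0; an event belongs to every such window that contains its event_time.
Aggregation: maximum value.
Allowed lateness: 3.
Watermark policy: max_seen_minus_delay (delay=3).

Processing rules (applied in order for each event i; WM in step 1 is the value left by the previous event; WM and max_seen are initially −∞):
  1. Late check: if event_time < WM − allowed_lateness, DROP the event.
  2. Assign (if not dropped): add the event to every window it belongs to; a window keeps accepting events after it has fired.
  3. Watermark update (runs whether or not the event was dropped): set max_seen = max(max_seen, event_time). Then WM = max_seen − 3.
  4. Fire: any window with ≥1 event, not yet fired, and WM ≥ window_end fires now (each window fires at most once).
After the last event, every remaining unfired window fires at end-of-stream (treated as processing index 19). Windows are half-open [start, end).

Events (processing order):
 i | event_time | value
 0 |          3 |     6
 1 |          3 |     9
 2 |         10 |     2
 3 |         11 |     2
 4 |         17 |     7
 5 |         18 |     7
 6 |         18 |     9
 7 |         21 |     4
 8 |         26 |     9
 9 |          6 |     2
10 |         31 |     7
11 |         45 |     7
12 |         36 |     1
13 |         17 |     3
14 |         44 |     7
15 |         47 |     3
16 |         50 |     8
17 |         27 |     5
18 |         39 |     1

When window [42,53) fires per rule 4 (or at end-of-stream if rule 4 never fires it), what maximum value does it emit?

8

i=0 t=3 v=6: → [0,11); WM=0
i=1 t=3 v=9: → [0,11); WM=0
i=2 t=10 v=2: → [6,17),[0,11); WM=7
i=3 t=11 v=2: → [6,17); WM=8
i=4 t=17 v=7: → [12,23); WM=14; [0,11) fires=9
i=5 t=18 v=7: → [18,29),[12,23); WM=15
i=6 t=18 v=9: → [18,29),[12,23); WM=15
i=7 t=21 v=4: → [18,29),[12,23); WM=18; [6,17) fires=2
i=8 t=26 v=9: → [24,35),[18,29); WM=23; [12,23) fires=9
i=9 t=6 v=2: DROP (t<23-3); WM=23
i=10 t=31 v=7: → [30,41),[24,35); WM=28
i=11 t=45 v=7: → [42,53),[36,47); WM=42; [18,29) fires=9 [24,35) fires=9 [30,41) fires=7
i=12 t=36 v=1: DROP (t<42-3); WM=42
i=13 t=17 v=3: DROP (t<42-3); WM=42
i=14 t=44 v=7: → [42,53),[36,47); WM=42
i=15 t=47 v=3: → [42,53); WM=44
i=16 t=50 v=8: → [48,59),[42,53); WM=47; [36,47) fires=7
i=17 t=27 v=5: DROP (t<47-3); WM=47
i=18 t=39 v=1: DROP (t<47-3); WM=47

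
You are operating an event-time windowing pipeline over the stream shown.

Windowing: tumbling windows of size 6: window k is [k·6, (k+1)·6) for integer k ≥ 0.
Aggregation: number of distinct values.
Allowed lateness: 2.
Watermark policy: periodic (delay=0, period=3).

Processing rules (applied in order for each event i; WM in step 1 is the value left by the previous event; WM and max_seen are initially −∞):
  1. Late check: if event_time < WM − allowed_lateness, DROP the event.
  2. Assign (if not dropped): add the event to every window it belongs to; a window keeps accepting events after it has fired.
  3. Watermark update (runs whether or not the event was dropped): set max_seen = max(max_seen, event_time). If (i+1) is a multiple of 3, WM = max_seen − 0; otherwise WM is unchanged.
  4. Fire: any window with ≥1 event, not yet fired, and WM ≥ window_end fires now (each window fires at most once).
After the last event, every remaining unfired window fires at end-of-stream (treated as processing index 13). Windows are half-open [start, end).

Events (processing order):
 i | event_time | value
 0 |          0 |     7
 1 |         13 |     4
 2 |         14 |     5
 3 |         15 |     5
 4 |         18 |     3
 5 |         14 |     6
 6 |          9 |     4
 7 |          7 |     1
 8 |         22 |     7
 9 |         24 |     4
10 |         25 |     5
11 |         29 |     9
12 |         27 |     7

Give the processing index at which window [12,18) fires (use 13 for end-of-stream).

5

i=0 t=0 v=7: → [0,6); WM=−∞
i=1 t=13 v=4: → [12,18); WM=−∞
i=2 t=14 v=5: → [12,18); WM=14; [0,6) fires=1
i=3 t=15 v=5: → [12,18); WM=14
i=4 t=18 v=3: → [18,24); WM=14
i=5 t=14 v=6: → [12,18); WM=18; [12,18) fires=3
i=6 t=9 v=4: DROP (t<18-2); WM=18
i=7 t=7 v=1: DROP (t<18-2); WM=18
i=8 t=22 v=7: → [18,24); WM=22
i=9 t=24 v=4: → [24,30); WM=22
i=10 t=25 v=5: → [24,30); WM=22
i=11 t=29 v=9: → [24,30); WM=29; [18,24) fires=2
i=12 t=27 v=7: → [24,30); WM=29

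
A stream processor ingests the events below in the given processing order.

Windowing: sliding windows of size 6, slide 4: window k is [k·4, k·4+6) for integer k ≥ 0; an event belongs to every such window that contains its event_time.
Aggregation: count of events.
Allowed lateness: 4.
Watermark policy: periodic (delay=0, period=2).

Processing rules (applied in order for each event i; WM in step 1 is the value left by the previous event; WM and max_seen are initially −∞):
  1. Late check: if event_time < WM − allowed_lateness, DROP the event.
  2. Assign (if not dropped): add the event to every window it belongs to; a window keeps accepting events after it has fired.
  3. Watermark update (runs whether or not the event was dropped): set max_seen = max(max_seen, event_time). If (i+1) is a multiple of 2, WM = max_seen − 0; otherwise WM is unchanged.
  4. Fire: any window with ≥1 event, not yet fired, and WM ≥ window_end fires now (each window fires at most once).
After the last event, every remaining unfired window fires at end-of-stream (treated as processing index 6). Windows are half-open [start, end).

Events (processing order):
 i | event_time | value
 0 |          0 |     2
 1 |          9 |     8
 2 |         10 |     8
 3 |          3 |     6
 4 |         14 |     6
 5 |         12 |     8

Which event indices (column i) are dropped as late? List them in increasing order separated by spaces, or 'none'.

3

i=0 t=0 v=2: → [0,6); WM=−∞
i=1 t=9 v=8: → [8,14),[4,10); WM=9; [0,6) fires=1
i=2 t=10 v=8: → [8,14); WM=9
i=3 t=3 v=6: DROP (t<9-4); WM=10; [4,10) fires=1
i=4 t=14 v=6: → [12,18); WM=10
i=5 t=12 v=8: → [12,18),[8,14); WM=14; [8,14) fires=3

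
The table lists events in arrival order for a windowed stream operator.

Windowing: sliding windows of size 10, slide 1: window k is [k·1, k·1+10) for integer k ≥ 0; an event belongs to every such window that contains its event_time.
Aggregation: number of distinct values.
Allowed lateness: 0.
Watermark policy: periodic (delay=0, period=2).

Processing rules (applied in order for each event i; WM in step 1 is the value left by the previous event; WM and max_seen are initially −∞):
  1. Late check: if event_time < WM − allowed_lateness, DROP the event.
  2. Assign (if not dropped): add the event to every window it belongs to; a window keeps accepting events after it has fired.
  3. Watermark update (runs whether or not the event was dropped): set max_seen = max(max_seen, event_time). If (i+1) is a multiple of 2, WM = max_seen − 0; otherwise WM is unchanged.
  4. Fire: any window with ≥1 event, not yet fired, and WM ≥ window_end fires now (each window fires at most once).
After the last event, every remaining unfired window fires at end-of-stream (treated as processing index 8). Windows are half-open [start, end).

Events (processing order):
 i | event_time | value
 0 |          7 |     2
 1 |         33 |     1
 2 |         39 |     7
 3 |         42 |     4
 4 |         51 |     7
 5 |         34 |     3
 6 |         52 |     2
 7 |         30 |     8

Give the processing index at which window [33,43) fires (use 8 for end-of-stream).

i=0 t=7 v=2: → [7,17),[6,16),[5,15),[4,14),[3,13),[2,12),[1,11),[0,10); WM=−∞
i=1 t=33 v=1: → [33,43),[32,42),[31,41),[30,40),[29,39),[28,38),[27,37),[26,36),[25,35),[24,34); WM=33; [0,10) fires=1 [1,11) fires=1 [2,12) fires=1 [3,13) fires=1 [4,14) fires=1 [5,15) fires=1 [6,16) fires=1 [7,17) fires=1
i=2 t=39 v=7: → [39,49),[38,48),[37,47),[36,46),[35,45),[34,44),[33,43),[32,42),[31,41),[30,40); WM=33
i=3 t=42 v=4: → [42,52),[41,51),[40,50),[39,49),[38,48),[37,47),[36,46),[35,45),[34,44),[33,43); WM=42; [24,34) fires=1 [25,35) fires=1 [26,36) fires=1 [27,37) fires=1 [28,38) fires=1 [29,39) fires=1 [30,40) fires=2 [31,41) fires=2 [32,42) fires=2
i=4 t=51 v=7: → [51,61),[50,60),[49,59),[48,58),[47,57),[46,56),[45,55),[44,54),[43,53),[42,52); WM=42
i=5 t=34 v=3: DROP (t<42-0); WM=51; [33,43) fires=3 [34,44) fires=2 [35,45) fires=2 [36,46) fires=2 [37,47) fires=2 [38,48) fires=2 [39,49) fires=2 [40,50) fires=1 [41,51) fires=1
i=6 t=52 v=2: → [52,62),[51,61),[50,60),[49,59),[48,58),[47,57),[46,56),[45,55),[44,54),[43,53); WM=51
i=7 t=30 v=8: DROP (t<51-0); WM=52; [42,52) fires=2

5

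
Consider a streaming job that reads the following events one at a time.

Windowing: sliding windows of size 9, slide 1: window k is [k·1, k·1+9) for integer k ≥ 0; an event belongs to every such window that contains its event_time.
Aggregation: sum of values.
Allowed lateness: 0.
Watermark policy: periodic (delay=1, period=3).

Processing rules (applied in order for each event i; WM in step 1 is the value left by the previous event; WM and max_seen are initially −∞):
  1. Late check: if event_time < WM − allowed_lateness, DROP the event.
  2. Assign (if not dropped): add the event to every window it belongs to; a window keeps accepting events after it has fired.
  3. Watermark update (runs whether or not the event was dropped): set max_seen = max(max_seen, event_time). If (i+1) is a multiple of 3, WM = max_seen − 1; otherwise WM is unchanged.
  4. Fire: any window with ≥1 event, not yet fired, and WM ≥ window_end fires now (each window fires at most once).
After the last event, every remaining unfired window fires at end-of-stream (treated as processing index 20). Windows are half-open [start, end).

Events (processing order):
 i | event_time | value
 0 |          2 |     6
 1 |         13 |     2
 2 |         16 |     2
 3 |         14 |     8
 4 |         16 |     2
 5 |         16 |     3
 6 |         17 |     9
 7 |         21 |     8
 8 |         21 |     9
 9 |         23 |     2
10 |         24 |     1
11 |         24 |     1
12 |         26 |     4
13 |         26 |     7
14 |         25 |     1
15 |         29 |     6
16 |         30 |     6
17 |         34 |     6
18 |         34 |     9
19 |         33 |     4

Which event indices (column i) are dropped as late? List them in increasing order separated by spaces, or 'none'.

3

i=0 t=2 v=6: → [2,11),[1,10),[0,9); WM=−∞
i=1 t=13 v=2: → [13,22),[12,21),[11,20),[10,19),[9,18),[8,17),[7,16),[6,15),[5,14); WM=−∞
i=2 t=16 v=2: → [16,25),[15,24),[14,23),[13,22),[12,21),[11,20),[10,19),[9,18),[8,17); WM=15; [0,9) fires=6 [1,10) fires=6 [2,11) fires=6 [5,14) fires=2 [6,15) fires=2
i=3 t=14 v=8: DROP (t<15-0); WM=15
i=4 t=16 v=2: → [16,25),[15,24),[14,23),[13,22),[12,21),[11,20),[10,19),[9,18),[8,17); WM=15
i=5 t=16 v=3: → [16,25),[15,24),[14,23),[13,22),[12,21),[11,20),[10,19),[9,18),[8,17); WM=15
i=6 t=17 v=9: → [17,26),[16,25),[15,24),[14,23),[13,22),[12,21),[11,20),[10,19),[9,18); WM=15
i=7 t=21 v=8: → [21,30),[20,29),[19,28),[18,27),[17,26),[16,25),[15,24),[14,23),[13,22); WM=15
i=8 t=21 v=9: → [21,30),[20,29),[19,28),[18,27),[17,26),[16,25),[15,24),[14,23),[13,22); WM=20; [7,16) fires=2 [8,17) fires=9 [9,18) fires=18 [10,19) fires=18 [11,20) fires=18
i=9 t=23 v=2: → [23,32),[22,31),[21,30),[20,29),[19,28),[18,27),[17,26),[16,25),[15,24); WM=20
i=10 t=24 v=1: → [24,33),[23,32),[22,31),[21,30),[20,29),[19,28),[18,27),[17,26),[16,25); WM=20
i=11 t=24 v=1: → [24,33),[23,32),[22,31),[21,30),[20,29),[19,28),[18,27),[17,26),[16,25); WM=23; [12,21) fires=18 [13,22) fires=35 [14,23) fires=33
i=12 t=26 v=4: → [26,35),[25,34),[24,33),[23,32),[22,31),[21,30),[20,29),[19,28),[18,27); WM=23
i=13 t=26 v=7: → [26,35),[25,34),[24,33),[23,32),[22,31),[21,30),[20,29),[19,28),[18,27); WM=23
i=14 t=25 v=1: → [25,34),[24,33),[23,32),[22,31),[21,30),[20,29),[19,28),[18,27),[17,26); WM=25; [15,24) fires=35 [16,25) fires=37
i=15 t=29 v=6: → [29,38),[28,37),[27,36),[26,35),[25,34),[24,33),[23,32),[22,31),[21,30); WM=25
i=16 t=30 v=6: → [30,39),[29,38),[28,37),[27,36),[26,35),[25,34),[24,33),[23,32),[22,31); WM=25
i=17 t=34 v=6: → [34,43),[33,42),[32,41),[31,40),[30,39),[29,38),[28,37),[27,36),[26,35); WM=33; [17,26) fires=31 [18,27) fires=33 [19,28) fires=33 [20,29) fires=33 [21,30) fires=39 [22,31) fires=28 [23,32) fires=28 [24,33) fires=26
i=18 t=34 v=9: → [34,43),[33,42),[32,41),[31,40),[30,39),[29,38),[28,37),[27,36),[26,35); WM=33
i=19 t=33 v=4: → [33,42),[32,41),[31,40),[30,39),[29,38),[28,37),[27,36),[26,35),[25,34); WM=33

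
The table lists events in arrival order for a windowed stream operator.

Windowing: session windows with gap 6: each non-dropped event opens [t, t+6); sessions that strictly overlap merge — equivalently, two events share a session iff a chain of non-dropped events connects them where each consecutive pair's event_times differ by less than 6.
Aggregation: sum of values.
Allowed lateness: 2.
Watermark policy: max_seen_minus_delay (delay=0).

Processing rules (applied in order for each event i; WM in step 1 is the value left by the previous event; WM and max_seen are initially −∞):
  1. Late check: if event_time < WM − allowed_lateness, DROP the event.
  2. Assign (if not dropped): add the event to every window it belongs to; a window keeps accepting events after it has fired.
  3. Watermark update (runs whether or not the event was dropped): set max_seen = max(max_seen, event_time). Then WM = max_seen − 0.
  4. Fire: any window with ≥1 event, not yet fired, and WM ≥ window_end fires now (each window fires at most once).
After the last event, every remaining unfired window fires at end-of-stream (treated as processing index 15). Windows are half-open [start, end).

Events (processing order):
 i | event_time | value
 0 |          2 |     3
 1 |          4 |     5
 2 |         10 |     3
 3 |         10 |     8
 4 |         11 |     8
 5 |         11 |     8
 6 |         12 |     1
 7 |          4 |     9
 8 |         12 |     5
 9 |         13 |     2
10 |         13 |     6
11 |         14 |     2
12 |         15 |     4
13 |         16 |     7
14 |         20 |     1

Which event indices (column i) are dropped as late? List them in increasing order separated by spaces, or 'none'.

7

i=0 t=2 v=3: → [2,8); WM=2
i=1 t=4 v=5: → [2,10); WM=4
i=2 t=10 v=3: → [10,16); WM=10
i=3 t=10 v=8: → [10,16); WM=10
i=4 t=11 v=8: → [10,17); WM=11
i=5 t=11 v=8: → [10,17); WM=11
i=6 t=12 v=1: → [10,18); WM=12
i=7 t=4 v=9: DROP (t<12-2); WM=12
i=8 t=12 v=5: → [10,18); WM=12
i=9 t=13 v=2: → [10,19); WM=13
i=10 t=13 v=6: → [10,19); WM=13
i=11 t=14 v=2: → [10,20); WM=14
i=12 t=15 v=4: → [10,21); WM=15
i=13 t=16 v=7: → [10,22); WM=16
i=14 t=20 v=1: → [10,26); WM=20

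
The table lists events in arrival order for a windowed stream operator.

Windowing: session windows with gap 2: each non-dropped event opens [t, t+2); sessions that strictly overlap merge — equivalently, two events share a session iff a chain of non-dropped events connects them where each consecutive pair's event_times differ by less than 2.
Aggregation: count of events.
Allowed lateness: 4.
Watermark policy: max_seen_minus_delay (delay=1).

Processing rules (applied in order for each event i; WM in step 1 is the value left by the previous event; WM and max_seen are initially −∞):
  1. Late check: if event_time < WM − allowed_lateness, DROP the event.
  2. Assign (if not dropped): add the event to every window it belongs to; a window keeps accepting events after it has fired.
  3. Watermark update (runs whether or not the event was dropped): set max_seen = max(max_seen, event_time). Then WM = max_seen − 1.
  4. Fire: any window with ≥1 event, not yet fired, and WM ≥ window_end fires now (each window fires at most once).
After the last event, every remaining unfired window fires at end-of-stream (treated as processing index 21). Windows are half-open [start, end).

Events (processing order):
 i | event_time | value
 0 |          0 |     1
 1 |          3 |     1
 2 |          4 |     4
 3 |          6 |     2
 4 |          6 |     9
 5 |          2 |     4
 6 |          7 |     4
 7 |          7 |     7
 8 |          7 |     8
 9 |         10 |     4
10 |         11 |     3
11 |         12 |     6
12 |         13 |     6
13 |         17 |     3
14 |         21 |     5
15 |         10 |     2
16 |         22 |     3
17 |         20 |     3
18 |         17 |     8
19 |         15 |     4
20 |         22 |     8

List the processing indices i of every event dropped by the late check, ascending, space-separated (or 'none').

i=0 t=0 v=1: → [0,2); WM=-1
i=1 t=3 v=1: → [3,5); WM=2
i=2 t=4 v=4: → [3,6); WM=3
i=3 t=6 v=2: → [6,8); WM=5
i=4 t=6 v=9: → [6,8); WM=5
i=5 t=2 v=4: → [2,6); WM=5
i=6 t=7 v=4: → [6,9); WM=6
i=7 t=7 v=7: → [6,9); WM=6
i=8 t=7 v=8: → [6,9); WM=6
i=9 t=10 v=4: → [10,12); WM=9
i=10 t=11 v=3: → [10,13); WM=10
i=11 t=12 v=6: → [10,14); WM=11
i=12 t=13 v=6: → [10,15); WM=12
i=13 t=17 v=3: → [17,19); WM=16
i=14 t=21 v=5: → [21,23); WM=20
i=15 t=10 v=2: DROP (t<20-4); WM=20
i=16 t=22 v=3: → [21,24); WM=21
i=17 t=20 v=3: → [20,24); WM=21
i=18 t=17 v=8: → [17,19); WM=21
i=19 t=15 v=4: DROP (t<21-4); WM=21
i=20 t=22 v=8: → [20,24); WM=21

15 19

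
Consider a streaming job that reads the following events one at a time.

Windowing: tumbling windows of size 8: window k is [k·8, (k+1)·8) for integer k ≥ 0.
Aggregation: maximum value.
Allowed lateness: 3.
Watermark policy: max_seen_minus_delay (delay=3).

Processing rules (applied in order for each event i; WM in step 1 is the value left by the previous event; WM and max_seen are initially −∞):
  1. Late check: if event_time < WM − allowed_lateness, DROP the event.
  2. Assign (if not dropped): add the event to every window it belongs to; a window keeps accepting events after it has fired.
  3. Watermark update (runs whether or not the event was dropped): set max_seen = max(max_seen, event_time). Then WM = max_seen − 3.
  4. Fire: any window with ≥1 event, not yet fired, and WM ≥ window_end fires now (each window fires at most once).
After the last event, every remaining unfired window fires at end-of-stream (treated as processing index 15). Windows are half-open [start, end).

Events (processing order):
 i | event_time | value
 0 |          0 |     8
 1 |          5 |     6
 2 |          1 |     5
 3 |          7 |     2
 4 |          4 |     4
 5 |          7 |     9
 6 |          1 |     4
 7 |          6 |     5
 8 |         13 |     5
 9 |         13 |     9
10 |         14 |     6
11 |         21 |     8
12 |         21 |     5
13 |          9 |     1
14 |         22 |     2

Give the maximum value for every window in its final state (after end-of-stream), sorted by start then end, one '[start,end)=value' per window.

i=0 t=0 v=8: → [0,8); WM=-3
i=1 t=5 v=6: → [0,8); WM=2
i=2 t=1 v=5: → [0,8); WM=2
i=3 t=7 v=2: → [0,8); WM=4
i=4 t=4 v=4: → [0,8); WM=4
i=5 t=7 v=9: → [0,8); WM=4
i=6 t=1 v=4: → [0,8); WM=4
i=7 t=6 v=5: → [0,8); WM=4
i=8 t=13 v=5: → [8,16); WM=10; [0,8) fires=9
i=9 t=13 v=9: → [8,16); WM=10
i=10 t=14 v=6: → [8,16); WM=11
i=11 t=21 v=8: → [16,24); WM=18; [8,16) fires=9
i=12 t=21 v=5: → [16,24); WM=18
i=13 t=9 v=1: DROP (t<18-3); WM=18
i=14 t=22 v=2: → [16,24); WM=19

[0,8)=9 [8,16)=9 [16,24)=8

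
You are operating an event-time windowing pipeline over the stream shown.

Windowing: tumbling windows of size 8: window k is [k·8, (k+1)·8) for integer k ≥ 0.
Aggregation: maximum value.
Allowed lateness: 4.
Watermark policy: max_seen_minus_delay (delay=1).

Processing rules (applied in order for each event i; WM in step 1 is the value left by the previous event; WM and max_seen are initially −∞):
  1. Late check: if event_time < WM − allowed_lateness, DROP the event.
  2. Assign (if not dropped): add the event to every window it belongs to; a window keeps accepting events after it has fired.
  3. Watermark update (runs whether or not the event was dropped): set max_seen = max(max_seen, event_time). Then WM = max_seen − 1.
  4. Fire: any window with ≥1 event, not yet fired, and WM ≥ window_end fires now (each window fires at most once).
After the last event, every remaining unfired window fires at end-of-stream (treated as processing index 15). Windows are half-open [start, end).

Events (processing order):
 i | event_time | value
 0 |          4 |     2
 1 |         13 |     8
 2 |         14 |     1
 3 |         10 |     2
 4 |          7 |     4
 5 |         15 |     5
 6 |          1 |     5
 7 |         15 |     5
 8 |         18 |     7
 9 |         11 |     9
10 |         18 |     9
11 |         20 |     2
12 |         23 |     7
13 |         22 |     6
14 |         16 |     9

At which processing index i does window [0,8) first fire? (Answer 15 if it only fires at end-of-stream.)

1

i=0 t=4 v=2: → [0,8); WM=3
i=1 t=13 v=8: → [8,16); WM=12; [0,8) fires=2
i=2 t=14 v=1: → [8,16); WM=13
i=3 t=10 v=2: → [8,16); WM=13
i=4 t=7 v=4: DROP (t<13-4); WM=13
i=5 t=15 v=5: → [8,16); WM=14
i=6 t=1 v=5: DROP (t<14-4); WM=14
i=7 t=15 v=5: → [8,16); WM=14
i=8 t=18 v=7: → [16,24); WM=17; [8,16) fires=8
i=9 t=11 v=9: DROP (t<17-4); WM=17
i=10 t=18 v=9: → [16,24); WM=17
i=11 t=20 v=2: → [16,24); WM=19
i=12 t=23 v=7: → [16,24); WM=22
i=13 t=22 v=6: → [16,24); WM=22
i=14 t=16 v=9: DROP (t<22-4); WM=22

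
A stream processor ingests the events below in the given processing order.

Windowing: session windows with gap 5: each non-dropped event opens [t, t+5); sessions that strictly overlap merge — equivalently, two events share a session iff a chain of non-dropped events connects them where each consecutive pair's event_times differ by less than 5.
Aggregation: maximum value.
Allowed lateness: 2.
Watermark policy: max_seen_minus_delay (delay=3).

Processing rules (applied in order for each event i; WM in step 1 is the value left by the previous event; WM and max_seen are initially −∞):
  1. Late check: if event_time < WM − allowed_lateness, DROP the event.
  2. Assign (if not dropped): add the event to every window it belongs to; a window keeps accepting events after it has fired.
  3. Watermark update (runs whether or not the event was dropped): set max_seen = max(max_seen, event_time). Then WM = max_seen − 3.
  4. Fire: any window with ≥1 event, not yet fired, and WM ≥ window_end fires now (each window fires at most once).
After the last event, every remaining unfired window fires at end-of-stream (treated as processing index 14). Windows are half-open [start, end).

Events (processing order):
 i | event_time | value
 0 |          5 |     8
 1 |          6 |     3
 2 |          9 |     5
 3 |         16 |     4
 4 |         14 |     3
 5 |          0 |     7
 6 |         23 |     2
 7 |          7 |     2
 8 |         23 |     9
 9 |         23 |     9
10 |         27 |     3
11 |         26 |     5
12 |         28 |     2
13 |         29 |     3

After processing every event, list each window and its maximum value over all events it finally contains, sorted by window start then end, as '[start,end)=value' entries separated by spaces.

i=0 t=5 v=8: → [5,10); WM=2
i=1 t=6 v=3: → [5,11); WM=3
i=2 t=9 v=5: → [5,14); WM=6
i=3 t=16 v=4: → [16,21); WM=13
i=4 t=14 v=3: → [14,21); WM=13
i=5 t=0 v=7: DROP (t<13-2); WM=13
i=6 t=23 v=2: → [23,28); WM=20
i=7 t=7 v=2: DROP (t<20-2); WM=20
i=8 t=23 v=9: → [23,28); WM=20
i=9 t=23 v=9: → [23,28); WM=20
i=10 t=27 v=3: → [23,32); WM=24
i=11 t=26 v=5: → [23,32); WM=24
i=12 t=28 v=2: → [23,33); WM=25
i=13 t=29 v=3: → [23,34); WM=26

[5,14)=8 [14,21)=4 [23,34)=9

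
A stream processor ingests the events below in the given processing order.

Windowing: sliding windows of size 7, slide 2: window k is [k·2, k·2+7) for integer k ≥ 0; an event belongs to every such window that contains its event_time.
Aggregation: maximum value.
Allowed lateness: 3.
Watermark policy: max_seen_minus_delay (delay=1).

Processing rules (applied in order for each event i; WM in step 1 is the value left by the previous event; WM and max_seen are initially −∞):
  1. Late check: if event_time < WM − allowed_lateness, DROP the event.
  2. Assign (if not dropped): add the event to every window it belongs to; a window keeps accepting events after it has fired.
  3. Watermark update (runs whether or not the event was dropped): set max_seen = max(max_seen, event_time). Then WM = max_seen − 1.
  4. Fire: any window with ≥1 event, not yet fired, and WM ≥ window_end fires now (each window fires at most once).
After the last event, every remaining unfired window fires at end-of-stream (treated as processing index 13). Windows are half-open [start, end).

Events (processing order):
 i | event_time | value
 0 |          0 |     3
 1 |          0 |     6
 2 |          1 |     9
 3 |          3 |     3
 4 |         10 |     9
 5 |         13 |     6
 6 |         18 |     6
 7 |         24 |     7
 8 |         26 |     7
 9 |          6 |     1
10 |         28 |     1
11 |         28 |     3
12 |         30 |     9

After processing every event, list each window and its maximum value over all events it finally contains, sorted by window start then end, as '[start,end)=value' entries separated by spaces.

[0,7)=9 [2,9)=3 [4,11)=9 [6,13)=9 [8,15)=9 [10,17)=9 [12,19)=6 [14,21)=6 [16,23)=6 [18,25)=7 [20,27)=7 [22,29)=7 [24,31)=9 [26,33)=9 [28,35)=9 [30,37)=9

i=0 t=0 v=3: → [0,7); WM=-1
i=1 t=0 v=6: → [0,7); WM=-1
i=2 t=1 v=9: → [0,7); WM=0
i=3 t=3 v=3: → [2,9),[0,7); WM=2
i=4 t=10 v=9: → [10,17),[8,15),[6,13),[4,11); WM=9; [0,7) fires=9 [2,9) fires=3
i=5 t=13 v=6: → [12,19),[10,17),[8,15); WM=12; [4,11) fires=9
i=6 t=18 v=6: → [18,25),[16,23),[14,21),[12,19); WM=17; [6,13) fires=9 [8,15) fires=9 [10,17) fires=9
i=7 t=24 v=7: → [24,31),[22,29),[20,27),[18,25); WM=23; [12,19) fires=6 [14,21) fires=6 [16,23) fires=6
i=8 t=26 v=7: → [26,33),[24,31),[22,29),[20,27); WM=25; [18,25) fires=7
i=9 t=6 v=1: DROP (t<25-3); WM=25
i=10 t=28 v=1: → [28,35),[26,33),[24,31),[22,29); WM=27; [20,27) fires=7
i=11 t=28 v=3: → [28,35),[26,33),[24,31),[22,29); WM=27
i=12 t=30 v=9: → [30,37),[28,35),[26,33),[24,31); WM=29; [22,29) fires=7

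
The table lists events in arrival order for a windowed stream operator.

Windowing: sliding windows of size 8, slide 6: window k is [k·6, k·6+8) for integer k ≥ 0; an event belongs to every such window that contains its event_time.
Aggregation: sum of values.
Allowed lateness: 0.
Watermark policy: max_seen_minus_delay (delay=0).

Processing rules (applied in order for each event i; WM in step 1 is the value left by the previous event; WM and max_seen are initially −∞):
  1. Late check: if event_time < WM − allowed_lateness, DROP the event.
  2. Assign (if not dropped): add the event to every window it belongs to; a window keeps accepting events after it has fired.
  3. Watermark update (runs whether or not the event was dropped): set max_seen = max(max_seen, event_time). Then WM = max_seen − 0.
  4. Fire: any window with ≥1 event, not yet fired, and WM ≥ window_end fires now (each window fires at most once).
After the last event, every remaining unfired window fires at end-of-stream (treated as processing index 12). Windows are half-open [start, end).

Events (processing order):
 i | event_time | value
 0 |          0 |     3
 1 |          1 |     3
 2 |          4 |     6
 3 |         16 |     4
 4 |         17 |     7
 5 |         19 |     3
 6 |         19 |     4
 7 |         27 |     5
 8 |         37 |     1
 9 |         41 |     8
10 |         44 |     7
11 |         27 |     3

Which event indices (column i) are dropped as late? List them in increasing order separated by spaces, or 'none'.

11

i=0 t=0 v=3: → [0,8); WM=0
i=1 t=1 v=3: → [0,8); WM=1
i=2 t=4 v=6: → [0,8); WM=4
i=3 t=16 v=4: → [12,20); WM=16; [0,8) fires=12
i=4 t=17 v=7: → [12,20); WM=17
i=5 t=19 v=3: → [18,26),[12,20); WM=19
i=6 t=19 v=4: → [18,26),[12,20); WM=19
i=7 t=27 v=5: → [24,32); WM=27; [12,20) fires=18 [18,26) fires=7
i=8 t=37 v=1: → [36,44),[30,38); WM=37; [24,32) fires=5
i=9 t=41 v=8: → [36,44); WM=41; [30,38) fires=1
i=10 t=44 v=7: → [42,50); WM=44; [36,44) fires=9
i=11 t=27 v=3: DROP (t<44-0); WM=44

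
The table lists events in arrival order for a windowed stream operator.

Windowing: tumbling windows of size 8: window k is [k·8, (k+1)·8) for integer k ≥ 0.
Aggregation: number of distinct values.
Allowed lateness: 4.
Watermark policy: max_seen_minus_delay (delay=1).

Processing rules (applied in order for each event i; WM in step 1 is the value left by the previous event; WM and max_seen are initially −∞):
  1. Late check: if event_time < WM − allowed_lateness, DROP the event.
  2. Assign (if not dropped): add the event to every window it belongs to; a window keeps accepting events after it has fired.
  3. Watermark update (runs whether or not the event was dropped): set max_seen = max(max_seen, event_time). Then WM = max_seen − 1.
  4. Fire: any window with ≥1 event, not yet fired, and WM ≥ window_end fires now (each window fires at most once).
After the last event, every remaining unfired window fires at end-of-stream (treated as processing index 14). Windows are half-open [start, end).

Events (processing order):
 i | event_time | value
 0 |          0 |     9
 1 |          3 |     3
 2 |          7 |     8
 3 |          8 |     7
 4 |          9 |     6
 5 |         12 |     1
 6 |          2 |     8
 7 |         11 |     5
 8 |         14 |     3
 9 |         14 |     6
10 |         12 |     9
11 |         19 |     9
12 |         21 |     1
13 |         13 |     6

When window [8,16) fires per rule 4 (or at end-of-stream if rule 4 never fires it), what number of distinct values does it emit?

i=0 t=0 v=9: → [0,8); WM=-1
i=1 t=3 v=3: → [0,8); WM=2
i=2 t=7 v=8: → [0,8); WM=6
i=3 t=8 v=7: → [8,16); WM=7
i=4 t=9 v=6: → [8,16); WM=8; [0,8) fires=3
i=5 t=12 v=1: → [8,16); WM=11
i=6 t=2 v=8: DROP (t<11-4); WM=11
i=7 t=11 v=5: → [8,16); WM=11
i=8 t=14 v=3: → [8,16); WM=13
i=9 t=14 v=6: → [8,16); WM=13
i=10 t=12 v=9: → [8,16); WM=13
i=11 t=19 v=9: → [16,24); WM=18; [8,16) fires=6
i=12 t=21 v=1: → [16,24); WM=20
i=13 t=13 v=6: DROP (t<20-4); WM=20

6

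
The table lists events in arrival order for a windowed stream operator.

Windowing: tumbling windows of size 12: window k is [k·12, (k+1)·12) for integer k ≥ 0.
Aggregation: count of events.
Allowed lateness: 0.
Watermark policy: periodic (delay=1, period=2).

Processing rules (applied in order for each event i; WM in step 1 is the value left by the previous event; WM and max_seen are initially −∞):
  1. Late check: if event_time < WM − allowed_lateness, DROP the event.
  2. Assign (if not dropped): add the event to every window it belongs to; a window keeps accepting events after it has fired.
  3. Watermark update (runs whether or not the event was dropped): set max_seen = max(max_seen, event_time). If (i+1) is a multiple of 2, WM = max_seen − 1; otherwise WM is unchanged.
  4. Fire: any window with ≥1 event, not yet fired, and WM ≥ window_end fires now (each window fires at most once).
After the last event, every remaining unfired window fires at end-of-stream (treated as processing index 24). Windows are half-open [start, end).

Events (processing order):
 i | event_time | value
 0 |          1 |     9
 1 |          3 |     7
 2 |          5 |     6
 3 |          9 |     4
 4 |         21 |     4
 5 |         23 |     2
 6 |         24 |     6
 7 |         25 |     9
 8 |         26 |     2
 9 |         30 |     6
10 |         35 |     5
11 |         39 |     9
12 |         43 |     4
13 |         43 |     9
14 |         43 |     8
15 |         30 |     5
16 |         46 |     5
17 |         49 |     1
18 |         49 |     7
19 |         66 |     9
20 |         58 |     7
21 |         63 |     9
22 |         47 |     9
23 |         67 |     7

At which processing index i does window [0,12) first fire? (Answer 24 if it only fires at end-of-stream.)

i=0 t=1 v=9: → [0,12); WM=−∞
i=1 t=3 v=7: → [0,12); WM=2
i=2 t=5 v=6: → [0,12); WM=2
i=3 t=9 v=4: → [0,12); WM=8
i=4 t=21 v=4: → [12,24); WM=8
i=5 t=23 v=2: → [12,24); WM=22; [0,12) fires=4
i=6 t=24 v=6: → [24,36); WM=22
i=7 t=25 v=9: → [24,36); WM=24; [12,24) fires=2
i=8 t=26 v=2: → [24,36); WM=24
i=9 t=30 v=6: → [24,36); WM=29
i=10 t=35 v=5: → [24,36); WM=29
i=11 t=39 v=9: → [36,48); WM=38; [24,36) fires=5
i=12 t=43 v=4: → [36,48); WM=38
i=13 t=43 v=9: → [36,48); WM=42
i=14 t=43 v=8: → [36,48); WM=42
i=15 t=30 v=5: DROP (t<42-0); WM=42
i=16 t=46 v=5: → [36,48); WM=42
i=17 t=49 v=1: → [48,60); WM=48; [36,48) fires=5
i=18 t=49 v=7: → [48,60); WM=48
i=19 t=66 v=9: → [60,72); WM=65; [48,60) fires=2
i=20 t=58 v=7: DROP (t<65-0); WM=65
i=21 t=63 v=9: DROP (t<65-0); WM=65
i=22 t=47 v=9: DROP (t<65-0); WM=65
i=23 t=67 v=7: → [60,72); WM=66

5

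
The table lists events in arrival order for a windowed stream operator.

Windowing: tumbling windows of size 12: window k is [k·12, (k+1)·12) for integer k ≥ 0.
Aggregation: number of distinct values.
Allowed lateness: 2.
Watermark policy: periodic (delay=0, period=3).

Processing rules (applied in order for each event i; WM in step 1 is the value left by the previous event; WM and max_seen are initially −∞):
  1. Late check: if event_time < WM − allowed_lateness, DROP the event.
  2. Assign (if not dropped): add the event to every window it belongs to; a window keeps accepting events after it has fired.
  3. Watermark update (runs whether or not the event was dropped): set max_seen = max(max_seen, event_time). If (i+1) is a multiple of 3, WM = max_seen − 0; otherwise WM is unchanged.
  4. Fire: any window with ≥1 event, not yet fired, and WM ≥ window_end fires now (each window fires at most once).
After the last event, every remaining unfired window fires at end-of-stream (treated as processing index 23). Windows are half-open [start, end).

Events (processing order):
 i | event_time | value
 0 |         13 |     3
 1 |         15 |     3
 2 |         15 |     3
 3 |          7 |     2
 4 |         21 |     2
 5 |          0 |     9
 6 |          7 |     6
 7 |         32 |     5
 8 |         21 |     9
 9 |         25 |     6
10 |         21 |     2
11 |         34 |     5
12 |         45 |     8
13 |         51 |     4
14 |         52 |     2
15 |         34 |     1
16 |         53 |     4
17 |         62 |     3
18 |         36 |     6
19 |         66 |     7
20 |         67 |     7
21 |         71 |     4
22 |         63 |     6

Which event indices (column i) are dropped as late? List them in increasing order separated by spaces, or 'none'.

i=0 t=13 v=3: → [12,24); WM=−∞
i=1 t=15 v=3: → [12,24); WM=−∞
i=2 t=15 v=3: → [12,24); WM=15
i=3 t=7 v=2: DROP (t<15-2); WM=15
i=4 t=21 v=2: → [12,24); WM=15
i=5 t=0 v=9: DROP (t<15-2); WM=21
i=6 t=7 v=6: DROP (t<21-2); WM=21
i=7 t=32 v=5: → [24,36); WM=21
i=8 t=21 v=9: → [12,24); WM=32; [12,24) fires=3
i=9 t=25 v=6: DROP (t<32-2); WM=32
i=10 t=21 v=2: DROP (t<32-2); WM=32
i=11 t=34 v=5: → [24,36); WM=34
i=12 t=45 v=8: → [36,48); WM=34
i=13 t=51 v=4: → [48,60); WM=34
i=14 t=52 v=2: → [48,60); WM=52; [24,36) fires=1 [36,48) fires=1
i=15 t=34 v=1: DROP (t<52-2); WM=52
i=16 t=53 v=4: → [48,60); WM=52
i=17 t=62 v=3: → [60,72); WM=62; [48,60) fires=2
i=18 t=36 v=6: DROP (t<62-2); WM=62
i=19 t=66 v=7: → [60,72); WM=62
i=20 t=67 v=7: → [60,72); WM=67
i=21 t=71 v=4: → [60,72); WM=67
i=22 t=63 v=6: DROP (t<67-2); WM=67

3 5 6 9 10 15 18 22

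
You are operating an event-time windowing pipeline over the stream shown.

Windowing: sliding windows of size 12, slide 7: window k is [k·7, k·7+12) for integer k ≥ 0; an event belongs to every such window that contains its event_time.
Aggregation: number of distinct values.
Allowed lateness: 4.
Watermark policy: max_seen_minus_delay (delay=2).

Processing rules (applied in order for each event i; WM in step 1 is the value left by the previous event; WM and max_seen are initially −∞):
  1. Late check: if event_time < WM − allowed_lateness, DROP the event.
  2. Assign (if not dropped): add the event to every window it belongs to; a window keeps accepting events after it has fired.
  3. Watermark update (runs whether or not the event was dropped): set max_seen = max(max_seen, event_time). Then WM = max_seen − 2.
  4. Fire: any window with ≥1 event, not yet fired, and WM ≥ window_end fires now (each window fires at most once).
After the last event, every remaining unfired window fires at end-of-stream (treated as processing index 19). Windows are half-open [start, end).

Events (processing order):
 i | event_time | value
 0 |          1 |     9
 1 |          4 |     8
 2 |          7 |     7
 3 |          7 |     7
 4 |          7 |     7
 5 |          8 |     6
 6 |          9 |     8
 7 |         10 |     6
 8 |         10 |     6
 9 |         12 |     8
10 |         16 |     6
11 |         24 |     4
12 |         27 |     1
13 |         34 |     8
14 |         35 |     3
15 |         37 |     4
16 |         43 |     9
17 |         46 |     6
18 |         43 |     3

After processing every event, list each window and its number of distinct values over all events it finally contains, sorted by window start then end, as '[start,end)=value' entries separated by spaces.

[0,12)=4 [7,19)=3 [14,26)=2 [21,33)=2 [28,40)=3 [35,47)=4 [42,54)=3

i=0 t=1 v=9: → [0,12); WM=-1
i=1 t=4 v=8: → [0,12); WM=2
i=2 t=7 v=7: → [7,19),[0,12); WM=5
i=3 t=7 v=7: → [7,19),[0,12); WM=5
i=4 t=7 v=7: → [7,19),[0,12); WM=5
i=5 t=8 v=6: → [7,19),[0,12); WM=6
i=6 t=9 v=8: → [7,19),[0,12); WM=7
i=7 t=10 v=6: → [7,19),[0,12); WM=8
i=8 t=10 v=6: → [7,19),[0,12); WM=8
i=9 t=12 v=8: → [7,19); WM=10
i=10 t=16 v=6: → [14,26),[7,19); WM=14; [0,12) fires=4
i=11 t=24 v=4: → [21,33),[14,26); WM=22; [7,19) fires=3
i=12 t=27 v=1: → [21,33); WM=25
i=13 t=34 v=8: → [28,40); WM=32; [14,26) fires=2
i=14 t=35 v=3: → [35,47),[28,40); WM=33; [21,33) fires=2
i=15 t=37 v=4: → [35,47),[28,40); WM=35
i=16 t=43 v=9: → [42,54),[35,47); WM=41; [28,40) fires=3
i=17 t=46 v=6: → [42,54),[35,47); WM=44
i=18 t=43 v=3: → [42,54),[35,47); WM=44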